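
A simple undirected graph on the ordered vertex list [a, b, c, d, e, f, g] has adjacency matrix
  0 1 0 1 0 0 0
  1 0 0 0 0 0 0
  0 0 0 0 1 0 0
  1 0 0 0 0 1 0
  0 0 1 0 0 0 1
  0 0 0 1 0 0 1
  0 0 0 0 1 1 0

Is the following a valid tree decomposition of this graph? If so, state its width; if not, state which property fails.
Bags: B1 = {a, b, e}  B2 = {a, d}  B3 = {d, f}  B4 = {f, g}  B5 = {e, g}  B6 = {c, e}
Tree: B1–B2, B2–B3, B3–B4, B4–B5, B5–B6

No — bags containing vertex e are not connected in the tree.

A tree decomposition must satisfy three properties: every vertex lies in some bag; for every edge, both endpoints lie together in some bag; and for every vertex, the bags containing it form a connected subtree. Here bags containing vertex e are not connected in the tree, so the decomposition is invalid.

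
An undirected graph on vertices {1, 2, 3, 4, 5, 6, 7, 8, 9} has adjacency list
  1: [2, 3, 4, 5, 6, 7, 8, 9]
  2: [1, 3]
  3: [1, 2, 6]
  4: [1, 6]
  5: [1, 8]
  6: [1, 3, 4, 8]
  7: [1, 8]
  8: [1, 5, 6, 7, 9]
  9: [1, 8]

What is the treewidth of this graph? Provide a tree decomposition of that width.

The largest bag has 3 vertices, giving width 2; this decomposition certifies tw(G) ≤ 2. Conversely, {1, 8, 9} is a clique of size 3, and the vertices of any clique must share a bag in every tree decomposition; so some bag has ≥ 3 vertices and tw(G) ≥ 2. Combining the bounds, tw(G) = 2.

Treewidth 2.
One such decomposition:
Bags: B1 = {1, 7, 8}  B2 = {1, 6, 8}  B3 = {1, 3, 6}  B4 = {1, 4, 6}  B5 = {1, 8, 9}  B6 = {1, 5, 8}  B7 = {1, 2, 3}
Tree: B1–B2, B2–B3, B2–B4, B1–B5, B2–B6, B3–B7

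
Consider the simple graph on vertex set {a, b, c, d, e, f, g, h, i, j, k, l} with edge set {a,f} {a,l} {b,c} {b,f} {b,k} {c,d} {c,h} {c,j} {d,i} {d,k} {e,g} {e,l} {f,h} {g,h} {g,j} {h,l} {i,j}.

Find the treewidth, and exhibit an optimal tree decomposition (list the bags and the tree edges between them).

Treewidth 3.
Bags: B1 = {b, d, i, k}  B2 = {b, c, d, i}  B3 = {b, c, i, j}  B4 = {b, c, f, j}  B5 = {c, f, h, j}  B6 = {f, g, h, j}  B7 = {a, f, g, h}  B8 = {a, g, h, l}  B9 = {a, e, g, l}
Tree: B1–B2, B2–B3, B3–B4, B4–B5, B5–B6, B6–B7, B7–B8, B8–B9

Every bag has size at most 4, so the width is 4 − 1 = 3 and tw(G) ≤ 3. For the lower bound: the 4 vertex sets {d,i,k}, {b}, {c}, {f,g,h,j} are disjoint, each induces a connected subgraph, and every pair is joined by at least one edge of G. Contracting each set to a single vertex therefore yields K_{4} as a minor, and since treewidth is minor-monotone, tw(G) ≥ tw(K_{4}) = 3. The upper and lower bounds meet at 3, so that is the treewidth.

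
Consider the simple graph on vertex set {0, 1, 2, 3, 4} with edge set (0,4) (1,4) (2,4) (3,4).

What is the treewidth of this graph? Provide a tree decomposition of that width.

Treewidth 1.
One such decomposition:
Bags: B1 = {3, 4}  B2 = {1, 4}  B3 = {2, 4}  B4 = {0, 4}
Tree: B1–B2, B2–B3, B3–B4

The largest bag has 2 vertices, giving width 1; this decomposition certifies tw(G) ≤ 1. Any graph with an edge has treewidth ≥ 1, and G has the edge 4–3. The upper and lower bounds meet at 1, so that is the treewidth.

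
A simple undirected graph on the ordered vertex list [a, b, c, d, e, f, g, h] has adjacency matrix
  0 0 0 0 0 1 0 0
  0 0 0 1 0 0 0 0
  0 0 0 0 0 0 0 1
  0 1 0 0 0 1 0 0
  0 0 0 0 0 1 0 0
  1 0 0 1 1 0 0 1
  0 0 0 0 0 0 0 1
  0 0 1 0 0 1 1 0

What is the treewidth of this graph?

A width-1 tree decomposition is:
Bags: B1 = {a, f}  B2 = {f, h}  B3 = {d, f}  B4 = {b, d}  B5 = {e, f}  B6 = {g, h}  B7 = {c, h}
Tree: B1–B2, B2–B3, B3–B4, B3–B5, B2–B6, B2–B7
The largest bag has 2 vertices, giving width 1; this decomposition certifies tw(G) ≤ 1. G has an edge, so its treewidth is at least 1. Therefore the treewidth is 1.

1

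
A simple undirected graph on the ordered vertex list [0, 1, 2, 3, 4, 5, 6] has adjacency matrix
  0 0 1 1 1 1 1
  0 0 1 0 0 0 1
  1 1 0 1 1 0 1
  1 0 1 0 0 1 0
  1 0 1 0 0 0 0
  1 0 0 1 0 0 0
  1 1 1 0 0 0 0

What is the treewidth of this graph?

2

A width-2 tree decomposition is:
Bags: B1 = {0, 2, 3}  B2 = {0, 2, 6}  B3 = {1, 2, 6}  B4 = {0, 3, 5}  B5 = {0, 2, 4}
Tree: B1–B2, B2–B3, B1–B4, B1–B5
Every bag has size at most 3, so the width is 3 − 1 = 2 and tw(G) ≤ 2. Conversely, {0, 2, 3} is a clique of size 3, and the vertices of any clique must share a bag in every tree decomposition; so some bag has ≥ 3 vertices and tw(G) ≥ 2. Hence tw(G) = 2 exactly.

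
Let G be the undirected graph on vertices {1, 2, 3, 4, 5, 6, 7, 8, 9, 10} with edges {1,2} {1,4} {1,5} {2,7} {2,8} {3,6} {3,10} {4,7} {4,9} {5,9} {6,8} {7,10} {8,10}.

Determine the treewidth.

2

A width-2 tree decomposition is:
Bags: B1 = {1, 5, 9}  B2 = {1, 4, 9}  B3 = {1, 2, 4}  B4 = {2, 4, 7}  B5 = {2, 7, 8}  B6 = {7, 8, 10}  B7 = {6, 8, 10}  B8 = {3, 6, 10}
Tree: B1–B2, B2–B3, B3–B4, B4–B5, B5–B6, B6–B7, B7–B8
The largest bag has 3 vertices, giving width 2; this decomposition certifies tw(G) ≤ 2. Since 5–9–4–1–5 is a cycle in G, G is not acyclic. Forests are exactly the graphs of treewidth ≤ 1, so tw(G) ≥ 2. Combining the bounds, tw(G) = 2.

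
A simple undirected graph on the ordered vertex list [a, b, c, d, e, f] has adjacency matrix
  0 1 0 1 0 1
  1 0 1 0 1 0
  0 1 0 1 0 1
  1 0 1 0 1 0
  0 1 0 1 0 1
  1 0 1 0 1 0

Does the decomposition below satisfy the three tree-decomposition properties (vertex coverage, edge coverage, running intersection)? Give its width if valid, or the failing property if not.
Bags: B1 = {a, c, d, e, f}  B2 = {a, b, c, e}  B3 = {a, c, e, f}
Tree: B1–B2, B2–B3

A tree decomposition must satisfy three properties: every vertex lies in some bag; for every edge, both endpoints lie together in some bag; and for every vertex, the bags containing it form a connected subtree. Here bags containing vertex f are not connected in the tree, so the decomposition is invalid.

No — bags containing vertex f are not connected in the tree.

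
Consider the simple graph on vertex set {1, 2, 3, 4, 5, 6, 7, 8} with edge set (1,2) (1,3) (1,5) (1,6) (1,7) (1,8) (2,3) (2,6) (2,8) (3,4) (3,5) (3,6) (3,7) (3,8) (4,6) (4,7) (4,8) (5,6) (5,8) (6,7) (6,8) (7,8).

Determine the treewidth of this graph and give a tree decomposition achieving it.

Every bag has size at most 5, so the width is 5 − 1 = 4 and tw(G) ≤ 4. For the lower bound, the 5 vertices {1, 2, 3, 6, 8} are pairwise adjacent, and any tree decomposition puts a clique entirely inside one bag — forcing width ≥ 4. The upper and lower bounds meet at 4, so that is the treewidth.

Treewidth 4.
Bags: B1 = {1, 3, 6, 7, 8}  B2 = {1, 2, 3, 6, 8}  B3 = {1, 3, 5, 6, 8}  B4 = {3, 4, 6, 7, 8}
Tree: B1–B2, B2–B3, B1–B4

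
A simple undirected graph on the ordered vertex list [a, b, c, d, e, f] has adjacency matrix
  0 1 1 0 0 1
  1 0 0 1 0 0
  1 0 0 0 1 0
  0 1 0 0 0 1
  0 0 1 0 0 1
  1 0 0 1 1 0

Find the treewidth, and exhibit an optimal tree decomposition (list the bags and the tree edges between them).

Treewidth 2.
Bags: B1 = {b, d, f}  B2 = {a, b, f}  B3 = {a, e, f}  B4 = {a, c, e}
Tree: B1–B2, B2–B3, B3–B4

The largest bag has 3 vertices, giving width 2; this decomposition certifies tw(G) ≤ 2. For the lower bound, G contains the cycle d–b–a–f–d, so G is not a forest; only forests have treewidth ≤ 1, hence tw(G) ≥ 2. Therefore the treewidth is 2.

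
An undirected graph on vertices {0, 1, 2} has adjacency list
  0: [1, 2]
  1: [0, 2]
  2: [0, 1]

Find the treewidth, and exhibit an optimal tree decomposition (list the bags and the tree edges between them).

Treewidth 2.
Bags: B1 = {0, 1, 2}
Tree: (single bag)

A single bag containing all 3 vertices is trivially a valid decomposition of width 2. Conversely, {0, 1, 2} is a clique of size 3, and the vertices of any clique must share a bag in every tree decomposition; so some bag has ≥ 3 vertices and tw(G) ≥ 2. The upper and lower bounds meet at 2, so that is the treewidth.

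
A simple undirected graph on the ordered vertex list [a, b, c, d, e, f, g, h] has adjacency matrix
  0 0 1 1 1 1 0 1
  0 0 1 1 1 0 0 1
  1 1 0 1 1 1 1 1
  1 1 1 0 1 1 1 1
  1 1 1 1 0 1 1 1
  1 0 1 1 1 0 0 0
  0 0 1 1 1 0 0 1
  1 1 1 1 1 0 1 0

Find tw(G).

A width-4 tree decomposition is:
Bags: B1 = {a, c, d, e, h}  B2 = {a, c, d, e, f}  B3 = {c, d, e, g, h}  B4 = {b, c, d, e, h}
Tree: B1–B2, B1–B3, B1–B4
Every bag has size at most 5, so the width is 5 − 1 = 4 and tw(G) ≤ 4. For the lower bound, the 5 vertices {c, d, e, g, h} are pairwise adjacent, and any tree decomposition puts a clique entirely inside one bag — forcing width ≥ 4. Therefore the treewidth is 4.

4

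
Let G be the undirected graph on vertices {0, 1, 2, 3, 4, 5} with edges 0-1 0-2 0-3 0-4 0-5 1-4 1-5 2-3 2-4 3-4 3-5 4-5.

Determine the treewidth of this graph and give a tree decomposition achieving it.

Treewidth 3.
One optimal decomposition is:
Bags: B1 = {0, 1, 4, 5}  B2 = {0, 3, 4, 5}  B3 = {0, 2, 3, 4}
Tree: B1–B2, B2–B3

Each bag holds 4 vertices, so the decomposition has width 3, which upper-bounds the treewidth. For the lower bound, the 4 vertices {0, 1, 4, 5} are pairwise adjacent, and any tree decomposition puts a clique entirely inside one bag — forcing width ≥ 3. Hence tw(G) = 3 exactly.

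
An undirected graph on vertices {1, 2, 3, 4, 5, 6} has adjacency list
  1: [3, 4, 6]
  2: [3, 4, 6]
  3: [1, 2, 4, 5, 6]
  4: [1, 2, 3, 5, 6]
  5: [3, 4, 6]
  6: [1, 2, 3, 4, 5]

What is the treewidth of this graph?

A width-3 tree decomposition is:
Bags: B1 = {3, 4, 5, 6}  B2 = {2, 3, 4, 6}  B3 = {1, 3, 4, 6}
Tree: B1–B2, B2–B3
Every bag has size at most 4, so the width is 4 − 1 = 3 and tw(G) ≤ 3. On the other hand G contains the 4-clique {1, 3, 4, 6}. A clique must lie in a single bag of any decomposition, so no decomposition can have width below 3. Hence tw(G) = 3 exactly.

3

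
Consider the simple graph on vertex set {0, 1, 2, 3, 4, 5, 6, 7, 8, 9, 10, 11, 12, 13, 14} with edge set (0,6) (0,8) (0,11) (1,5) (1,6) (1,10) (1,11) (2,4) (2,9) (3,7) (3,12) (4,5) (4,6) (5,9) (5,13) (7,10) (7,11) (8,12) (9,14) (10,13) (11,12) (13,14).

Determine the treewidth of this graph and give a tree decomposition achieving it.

Every bag has size at most 4, so the width is 4 − 1 = 3 and tw(G) ≤ 3. For the lower bound: the 4 vertex sets {3,8,12}, {0}, {11}, {1,6,7,10} are disjoint, each induces a connected subgraph, and every pair is joined by at least one edge of G. Contracting each set to a single vertex therefore yields K_{4} as a minor, and since treewidth is minor-monotone, tw(G) ≥ tw(K_{4}) = 3. Therefore the treewidth is 3.

Treewidth 3.
Bags: B1 = {0, 3, 8, 12}  B2 = {0, 3, 11, 12}  B3 = {0, 3, 7, 11}  B4 = {0, 6, 7, 11}  B5 = {1, 6, 7, 11}  B6 = {1, 6, 7, 10}  B7 = {1, 4, 6, 10}  B8 = {1, 4, 5, 10}  B9 = {4, 5, 10, 13}  B10 = {2, 4, 5, 13}  B11 = {2, 5, 9, 13}  B12 = {2, 9, 13, 14}
Tree: B1–B2, B2–B3, B3–B4, B4–B5, B5–B6, B6–B7, B7–B8, B8–B9, B9–B10, B10–B11, B11–B12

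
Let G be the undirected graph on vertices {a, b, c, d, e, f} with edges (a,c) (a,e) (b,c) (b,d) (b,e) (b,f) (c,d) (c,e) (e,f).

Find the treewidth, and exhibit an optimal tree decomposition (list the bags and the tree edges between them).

Treewidth 2.
Bags: B1 = {b, e, f}  B2 = {b, c, e}  B3 = {a, c, e}  B4 = {b, c, d}
Tree: B1–B2, B2–B3, B2–B4

The largest bag has 3 vertices, giving width 2; this decomposition certifies tw(G) ≤ 2. On the other hand G contains the 3-clique {b, c, d}. A clique must lie in a single bag of any decomposition, so no decomposition can have width below 2. The upper and lower bounds meet at 2, so that is the treewidth.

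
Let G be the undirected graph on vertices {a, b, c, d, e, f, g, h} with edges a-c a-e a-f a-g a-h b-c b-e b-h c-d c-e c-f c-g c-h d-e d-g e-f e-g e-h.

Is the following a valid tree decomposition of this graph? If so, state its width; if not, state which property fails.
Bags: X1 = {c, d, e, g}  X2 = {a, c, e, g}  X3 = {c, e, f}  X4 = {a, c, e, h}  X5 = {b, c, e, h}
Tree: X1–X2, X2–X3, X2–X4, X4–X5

No — edge (a,f) lies in no bag.

A tree decomposition must satisfy three properties: every vertex lies in some bag; for every edge, both endpoints lie together in some bag; and for every vertex, the bags containing it form a connected subtree. Here edge (a,f) lies in no bag, so the decomposition is invalid.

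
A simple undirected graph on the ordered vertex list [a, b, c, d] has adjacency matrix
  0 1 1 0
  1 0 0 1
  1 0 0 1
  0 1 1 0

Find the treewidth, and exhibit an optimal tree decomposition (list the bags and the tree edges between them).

The largest bag has 3 vertices, giving width 2; this decomposition certifies tw(G) ≤ 2. For the lower bound, G contains the cycle d–c–a–b–d, so G is not a forest; only forests have treewidth ≤ 1, hence tw(G) ≥ 2. The upper and lower bounds meet at 2, so that is the treewidth.

Treewidth 2.
Bags: B1 = {a, c, d}  B2 = {a, b, d}
Tree: B1–B2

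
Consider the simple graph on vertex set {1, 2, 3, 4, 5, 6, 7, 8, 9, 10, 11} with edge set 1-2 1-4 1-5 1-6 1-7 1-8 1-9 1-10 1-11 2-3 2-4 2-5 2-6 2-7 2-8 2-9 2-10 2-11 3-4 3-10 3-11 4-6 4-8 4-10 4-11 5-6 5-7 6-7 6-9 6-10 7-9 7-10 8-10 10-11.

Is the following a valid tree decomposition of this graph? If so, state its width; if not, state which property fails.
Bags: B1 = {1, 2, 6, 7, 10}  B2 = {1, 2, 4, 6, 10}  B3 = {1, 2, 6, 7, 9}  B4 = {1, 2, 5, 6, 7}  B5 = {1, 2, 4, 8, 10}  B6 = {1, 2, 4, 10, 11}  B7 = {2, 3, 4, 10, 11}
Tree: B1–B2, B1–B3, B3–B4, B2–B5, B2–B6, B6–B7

Yes; width 4.

Checking the three conditions: (i) the bags cover all of {1, 2, 3, 4, 5, 6, 7, 8, 9, 10, 11}; (ii) for each edge, some bag contains both endpoints; (iii) the bags containing any fixed vertex form a subtree. All hold, so the decomposition is valid with width 5 − 1 = 4.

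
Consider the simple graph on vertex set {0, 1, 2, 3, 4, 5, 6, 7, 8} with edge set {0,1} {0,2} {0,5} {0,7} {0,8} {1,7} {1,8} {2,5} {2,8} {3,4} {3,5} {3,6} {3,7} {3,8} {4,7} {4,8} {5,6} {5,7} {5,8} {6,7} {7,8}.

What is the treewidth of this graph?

3

A width-3 tree decomposition is:
Bags: B1 = {0, 1, 7, 8}  B2 = {0, 5, 7, 8}  B3 = {3, 5, 7, 8}  B4 = {3, 5, 6, 7}  B5 = {3, 4, 7, 8}  B6 = {0, 2, 5, 8}
Tree: B1–B2, B2–B3, B3–B4, B3–B5, B2–B6
The largest bag has 4 vertices, giving width 3; this decomposition certifies tw(G) ≤ 3. For the lower bound, the 4 vertices {0, 2, 5, 8} are pairwise adjacent, and any tree decomposition puts a clique entirely inside one bag — forcing width ≥ 3. The upper and lower bounds meet at 3, so that is the treewidth.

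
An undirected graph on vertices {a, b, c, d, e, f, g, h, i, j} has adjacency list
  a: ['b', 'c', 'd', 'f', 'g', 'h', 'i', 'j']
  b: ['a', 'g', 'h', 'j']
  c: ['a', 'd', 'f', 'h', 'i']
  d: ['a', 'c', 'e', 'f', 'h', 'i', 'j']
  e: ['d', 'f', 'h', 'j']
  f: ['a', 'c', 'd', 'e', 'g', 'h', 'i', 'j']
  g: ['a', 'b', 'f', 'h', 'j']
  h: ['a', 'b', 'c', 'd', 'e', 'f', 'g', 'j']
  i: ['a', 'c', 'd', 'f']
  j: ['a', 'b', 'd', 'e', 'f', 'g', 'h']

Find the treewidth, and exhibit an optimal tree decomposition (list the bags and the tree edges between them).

Every bag has size at most 5, so the width is 5 − 1 = 4 and tw(G) ≤ 4. On the other hand G contains the 5-clique {d, e, f, h, j}. A clique must lie in a single bag of any decomposition, so no decomposition can have width below 4. The upper and lower bounds meet at 4, so that is the treewidth.

Treewidth 4.
Bags: B1 = {d, e, f, h, j}  B2 = {a, d, f, h, j}  B3 = {a, c, d, f, h}  B4 = {a, f, g, h, j}  B5 = {a, b, g, h, j}  B6 = {a, c, d, f, i}
Tree: B1–B2, B2–B3, B2–B4, B4–B5, B3–B6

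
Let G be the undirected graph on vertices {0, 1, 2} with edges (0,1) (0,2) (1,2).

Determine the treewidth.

A width-2 tree decomposition is:
Bags: B1 = {0, 1, 2}
Tree: (single bag)
With just one bag of size 3, the width is 3 − 1 = 2, so tw(G) ≤ 2. Conversely, {0, 1, 2} is a clique of size 3, and the vertices of any clique must share a bag in every tree decomposition; so some bag has ≥ 3 vertices and tw(G) ≥ 2. Hence tw(G) = 2 exactly.

2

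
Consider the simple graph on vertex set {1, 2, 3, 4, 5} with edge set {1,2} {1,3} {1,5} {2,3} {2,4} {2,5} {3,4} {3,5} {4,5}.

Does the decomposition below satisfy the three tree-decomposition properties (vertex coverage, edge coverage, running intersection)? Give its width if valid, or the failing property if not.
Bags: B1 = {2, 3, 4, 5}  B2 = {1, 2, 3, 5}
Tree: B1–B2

Vertex coverage: the bags together contain {1, 2, 3, 4, 5}, the full vertex set. Edge coverage: each edge of G has both endpoints in at least one bag. Running intersection: for every vertex, the bags containing it form a connected subtree. All three properties hold, so this is a valid tree decomposition of width max|bag| − 1 = 3, and hence tw(G) ≤ 3.

Yes; width 3.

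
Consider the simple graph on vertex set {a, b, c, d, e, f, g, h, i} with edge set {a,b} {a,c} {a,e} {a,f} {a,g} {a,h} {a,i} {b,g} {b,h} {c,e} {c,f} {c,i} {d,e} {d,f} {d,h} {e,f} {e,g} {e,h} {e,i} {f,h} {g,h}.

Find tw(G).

A width-3 tree decomposition is:
Bags: B1 = {a, c, e, f}  B2 = {a, e, f, h}  B3 = {a, e, g, h}  B4 = {d, e, f, h}  B5 = {a, b, g, h}  B6 = {a, c, e, i}
Tree: B1–B2, B2–B3, B2–B4, B3–B5, B1–B6
Each bag holds 4 vertices, so the decomposition has width 3, which upper-bounds the treewidth. Conversely, {d, e, f, h} is a clique of size 4, and the vertices of any clique must share a bag in every tree decomposition; so some bag has ≥ 4 vertices and tw(G) ≥ 3. The upper and lower bounds meet at 3, so that is the treewidth.

3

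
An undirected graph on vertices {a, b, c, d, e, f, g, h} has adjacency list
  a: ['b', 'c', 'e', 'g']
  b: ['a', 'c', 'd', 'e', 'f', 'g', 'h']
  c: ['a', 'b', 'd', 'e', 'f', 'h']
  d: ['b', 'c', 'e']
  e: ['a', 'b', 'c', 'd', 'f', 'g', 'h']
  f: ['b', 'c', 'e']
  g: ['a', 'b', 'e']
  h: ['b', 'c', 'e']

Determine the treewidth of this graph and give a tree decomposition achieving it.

Every bag has size at most 4, so the width is 4 − 1 = 3 and tw(G) ≤ 3. On the other hand G contains the 4-clique {a, b, e, g}. A clique must lie in a single bag of any decomposition, so no decomposition can have width below 3. Therefore the treewidth is 3.

Treewidth 3.
Bags: B1 = {b, c, d, e}  B2 = {a, b, c, e}  B3 = {a, b, e, g}  B4 = {b, c, e, f}  B5 = {b, c, e, h}
Tree: B1–B2, B2–B3, B1–B4, B2–B5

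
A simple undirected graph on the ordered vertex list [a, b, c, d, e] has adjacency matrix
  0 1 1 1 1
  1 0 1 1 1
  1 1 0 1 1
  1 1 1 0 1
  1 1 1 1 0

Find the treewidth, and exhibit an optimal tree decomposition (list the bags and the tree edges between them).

With just one bag of size 5, the width is 5 − 1 = 4, so tw(G) ≤ 4. Conversely, {a, b, c, d, e} is a clique of size 5, and the vertices of any clique must share a bag in every tree decomposition; so some bag has ≥ 5 vertices and tw(G) ≥ 4. Hence tw(G) = 4 exactly.

Treewidth 4.
Bags: B1 = {a, b, c, d, e}
Tree: (single bag)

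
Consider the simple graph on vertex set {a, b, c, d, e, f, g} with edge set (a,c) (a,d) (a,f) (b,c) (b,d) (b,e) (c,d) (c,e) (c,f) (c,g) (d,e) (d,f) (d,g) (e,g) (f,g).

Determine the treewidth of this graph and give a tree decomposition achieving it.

The largest bag has 4 vertices, giving width 3; this decomposition certifies tw(G) ≤ 3. On the other hand G contains the 4-clique {c, d, e, g}. A clique must lie in a single bag of any decomposition, so no decomposition can have width below 3. The upper and lower bounds meet at 3, so that is the treewidth.

Treewidth 3.
Bags: B1 = {b, c, d, e}  B2 = {c, d, e, g}  B3 = {c, d, f, g}  B4 = {a, c, d, f}
Tree: B1–B2, B2–B3, B3–B4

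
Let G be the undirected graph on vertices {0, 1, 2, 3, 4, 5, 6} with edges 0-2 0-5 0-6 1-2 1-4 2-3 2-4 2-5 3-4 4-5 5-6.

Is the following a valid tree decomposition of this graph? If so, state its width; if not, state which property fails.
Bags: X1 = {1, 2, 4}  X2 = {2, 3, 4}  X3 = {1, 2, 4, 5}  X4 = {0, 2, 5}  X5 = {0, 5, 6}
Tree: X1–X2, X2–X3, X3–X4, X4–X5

A tree decomposition must satisfy three properties: every vertex lies in some bag; for every edge, both endpoints lie together in some bag; and for every vertex, the bags containing it form a connected subtree. Here bags containing vertex 1 are not connected in the tree, so the decomposition is invalid.

No — bags containing vertex 1 are not connected in the tree.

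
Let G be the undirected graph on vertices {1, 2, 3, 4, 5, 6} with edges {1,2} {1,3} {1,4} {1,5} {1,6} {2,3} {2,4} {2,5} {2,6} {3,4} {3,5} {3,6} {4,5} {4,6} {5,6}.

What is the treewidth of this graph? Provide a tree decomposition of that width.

Treewidth 5.
One optimal decomposition is:
Bags: B1 = {1, 2, 3, 4, 5, 6}
Tree: (single bag)

With just one bag of size 6, the width is 6 − 1 = 5, so tw(G) ≤ 5. Conversely, {1, 2, 3, 4, 5, 6} is a clique of size 6, and the vertices of any clique must share a bag in every tree decomposition; so some bag has ≥ 6 vertices and tw(G) ≥ 5. Therefore the treewidth is 5.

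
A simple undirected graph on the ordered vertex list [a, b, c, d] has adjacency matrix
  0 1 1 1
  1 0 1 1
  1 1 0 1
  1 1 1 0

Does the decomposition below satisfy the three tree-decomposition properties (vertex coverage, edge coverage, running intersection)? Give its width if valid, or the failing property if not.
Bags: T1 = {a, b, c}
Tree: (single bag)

A tree decomposition must satisfy three properties: every vertex lies in some bag; for every edge, both endpoints lie together in some bag; and for every vertex, the bags containing it form a connected subtree. Here vertex d appears in no bag, so the decomposition is invalid.

No — vertex d appears in no bag.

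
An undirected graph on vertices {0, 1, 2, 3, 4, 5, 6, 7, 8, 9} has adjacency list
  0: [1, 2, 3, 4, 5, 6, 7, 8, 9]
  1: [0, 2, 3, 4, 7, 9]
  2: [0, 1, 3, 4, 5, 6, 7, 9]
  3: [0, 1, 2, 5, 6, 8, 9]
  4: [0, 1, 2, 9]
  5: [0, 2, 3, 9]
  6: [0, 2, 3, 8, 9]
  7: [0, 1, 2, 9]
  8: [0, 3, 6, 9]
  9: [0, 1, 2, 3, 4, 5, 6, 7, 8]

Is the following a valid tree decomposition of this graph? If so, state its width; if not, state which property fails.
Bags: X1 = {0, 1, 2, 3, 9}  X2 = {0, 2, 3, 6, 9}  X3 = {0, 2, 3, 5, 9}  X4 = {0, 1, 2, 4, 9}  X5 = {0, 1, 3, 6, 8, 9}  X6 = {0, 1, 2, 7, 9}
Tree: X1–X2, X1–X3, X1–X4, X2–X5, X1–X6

No — bags containing vertex 1 are not connected in the tree.

A tree decomposition must satisfy three properties: every vertex lies in some bag; for every edge, both endpoints lie together in some bag; and for every vertex, the bags containing it form a connected subtree. Here bags containing vertex 1 are not connected in the tree, so the decomposition is invalid.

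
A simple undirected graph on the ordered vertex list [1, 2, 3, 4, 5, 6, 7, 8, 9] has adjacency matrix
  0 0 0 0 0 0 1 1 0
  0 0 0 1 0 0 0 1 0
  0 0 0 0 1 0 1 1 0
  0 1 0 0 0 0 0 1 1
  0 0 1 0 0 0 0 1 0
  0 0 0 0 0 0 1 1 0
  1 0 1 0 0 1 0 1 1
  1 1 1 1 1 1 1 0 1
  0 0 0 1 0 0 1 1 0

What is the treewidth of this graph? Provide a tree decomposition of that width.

The largest bag has 3 vertices, giving width 2; this decomposition certifies tw(G) ≤ 2. On the other hand G contains the 3-clique {2, 4, 8}. A clique must lie in a single bag of any decomposition, so no decomposition can have width below 2. The upper and lower bounds meet at 2, so that is the treewidth.

Treewidth 2.
Bags: B1 = {7, 8, 9}  B2 = {3, 7, 8}  B3 = {1, 7, 8}  B4 = {4, 8, 9}  B5 = {3, 5, 8}  B6 = {6, 7, 8}  B7 = {2, 4, 8}
Tree: B1–B2, B2–B3, B1–B4, B2–B5, B3–B6, B4–B7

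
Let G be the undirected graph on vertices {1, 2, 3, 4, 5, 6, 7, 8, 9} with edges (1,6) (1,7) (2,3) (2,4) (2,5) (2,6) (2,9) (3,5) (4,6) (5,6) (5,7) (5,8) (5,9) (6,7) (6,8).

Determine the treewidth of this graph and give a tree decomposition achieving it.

Treewidth 2.
Bags: B1 = {2, 5, 6}  B2 = {5, 6, 7}  B3 = {2, 4, 6}  B4 = {2, 3, 5}  B5 = {5, 6, 8}  B6 = {2, 5, 9}  B7 = {1, 6, 7}
Tree: B1–B2, B1–B3, B1–B4, B1–B5, B1–B6, B2–B7

Every bag has size at most 3, so the width is 3 − 1 = 2 and tw(G) ≤ 2. Conversely, {1, 6, 7} is a clique of size 3, and the vertices of any clique must share a bag in every tree decomposition; so some bag has ≥ 3 vertices and tw(G) ≥ 2. Hence tw(G) = 2 exactly.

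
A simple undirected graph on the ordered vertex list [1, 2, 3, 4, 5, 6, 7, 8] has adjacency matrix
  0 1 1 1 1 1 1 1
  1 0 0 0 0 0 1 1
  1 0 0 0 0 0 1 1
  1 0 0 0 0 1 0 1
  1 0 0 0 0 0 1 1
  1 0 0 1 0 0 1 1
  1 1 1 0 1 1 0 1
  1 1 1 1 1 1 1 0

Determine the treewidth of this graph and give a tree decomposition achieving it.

Treewidth 3.
Bags: B1 = {1, 6, 7, 8}  B2 = {1, 5, 7, 8}  B3 = {1, 2, 7, 8}  B4 = {1, 4, 6, 8}  B5 = {1, 3, 7, 8}
Tree: B1–B2, B2–B3, B1–B4, B1–B5

The largest bag has 4 vertices, giving width 3; this decomposition certifies tw(G) ≤ 3. For the lower bound, the 4 vertices {1, 4, 6, 8} are pairwise adjacent, and any tree decomposition puts a clique entirely inside one bag — forcing width ≥ 3. The upper and lower bounds meet at 3, so that is the treewidth.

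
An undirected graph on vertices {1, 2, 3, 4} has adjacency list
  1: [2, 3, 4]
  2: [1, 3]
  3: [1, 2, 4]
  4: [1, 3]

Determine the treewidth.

A width-2 tree decomposition is:
Bags: B1 = {1, 2, 3}  B2 = {1, 3, 4}
Tree: B1–B2
Each bag holds 3 vertices, so the decomposition has width 2, which upper-bounds the treewidth. Conversely, {1, 2, 3} is a clique of size 3, and the vertices of any clique must share a bag in every tree decomposition; so some bag has ≥ 3 vertices and tw(G) ≥ 2. Combining the bounds, tw(G) = 2.

2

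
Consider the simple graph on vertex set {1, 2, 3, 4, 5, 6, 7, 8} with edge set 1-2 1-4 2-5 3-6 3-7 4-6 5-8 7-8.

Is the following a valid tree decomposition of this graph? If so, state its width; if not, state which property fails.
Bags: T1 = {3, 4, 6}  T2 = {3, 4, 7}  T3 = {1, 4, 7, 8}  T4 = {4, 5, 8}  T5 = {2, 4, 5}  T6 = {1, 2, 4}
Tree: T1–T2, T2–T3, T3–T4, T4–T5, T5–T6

No — bags containing vertex 1 are not connected in the tree.

A tree decomposition must satisfy three properties: every vertex lies in some bag; for every edge, both endpoints lie together in some bag; and for every vertex, the bags containing it form a connected subtree. Here bags containing vertex 1 are not connected in the tree, so the decomposition is invalid.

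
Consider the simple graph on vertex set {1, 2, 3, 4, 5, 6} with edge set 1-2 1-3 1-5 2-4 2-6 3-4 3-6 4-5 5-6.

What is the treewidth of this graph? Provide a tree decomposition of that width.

Each bag holds 4 vertices, so the decomposition has width 3, which upper-bounds the treewidth. For the lower bound: the 4 vertex sets {2,6}, {3,4}, {5}, {1} are disjoint, each induces a connected subgraph, and every pair is joined by at least one edge of G. Contracting each set to a single vertex therefore yields K_{4} as a minor, and since treewidth is minor-monotone, tw(G) ≥ tw(K_{4}) = 3. Therefore the treewidth is 3.

Treewidth 3.
One optimal decomposition is:
Bags: B1 = {2, 3, 5, 6}  B2 = {2, 3, 4, 5}  B3 = {1, 2, 3, 5}
Tree: B1–B2, B2–B3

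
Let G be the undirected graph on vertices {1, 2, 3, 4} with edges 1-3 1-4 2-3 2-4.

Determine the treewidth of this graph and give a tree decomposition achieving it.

Treewidth 2.
Bags: B1 = {1, 3, 4}  B2 = {2, 3, 4}
Tree: B1–B2

Each bag holds 3 vertices, so the decomposition has width 2, which upper-bounds the treewidth. The edges 3–1–4–2–3 form a cycle, so G is not a tree and its treewidth is at least 2. Combining the bounds, tw(G) = 2.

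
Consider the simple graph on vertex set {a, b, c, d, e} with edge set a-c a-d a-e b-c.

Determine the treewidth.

A width-1 tree decomposition is:
Bags: B1 = {a, c}  B2 = {a, e}  B3 = {a, d}  B4 = {b, c}
Tree: B1–B2, B1–B3, B1–B4
The largest bag has 2 vertices, giving width 1; this decomposition certifies tw(G) ≤ 1. Any graph with an edge has treewidth ≥ 1, and G has the edge c–a. Hence tw(G) = 1 exactly.

1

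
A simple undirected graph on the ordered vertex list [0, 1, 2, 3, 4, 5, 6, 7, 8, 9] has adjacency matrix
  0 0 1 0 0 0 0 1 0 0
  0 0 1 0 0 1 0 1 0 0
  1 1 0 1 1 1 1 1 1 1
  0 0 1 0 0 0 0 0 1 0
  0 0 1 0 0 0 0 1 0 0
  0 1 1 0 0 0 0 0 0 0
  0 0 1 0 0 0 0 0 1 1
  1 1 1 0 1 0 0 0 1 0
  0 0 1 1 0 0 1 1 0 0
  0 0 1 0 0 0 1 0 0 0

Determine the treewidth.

2

A width-2 tree decomposition is:
Bags: B1 = {2, 6, 8}  B2 = {2, 7, 8}  B3 = {1, 2, 7}  B4 = {0, 2, 7}  B5 = {2, 6, 9}  B6 = {2, 3, 8}  B7 = {1, 2, 5}  B8 = {2, 4, 7}
Tree: B1–B2, B2–B3, B2–B4, B1–B5, B2–B6, B3–B7, B4–B8
Every bag has size at most 3, so the width is 3 − 1 = 2 and tw(G) ≤ 2. On the other hand G contains the 3-clique {2, 3, 8}. A clique must lie in a single bag of any decomposition, so no decomposition can have width below 2. Therefore the treewidth is 2.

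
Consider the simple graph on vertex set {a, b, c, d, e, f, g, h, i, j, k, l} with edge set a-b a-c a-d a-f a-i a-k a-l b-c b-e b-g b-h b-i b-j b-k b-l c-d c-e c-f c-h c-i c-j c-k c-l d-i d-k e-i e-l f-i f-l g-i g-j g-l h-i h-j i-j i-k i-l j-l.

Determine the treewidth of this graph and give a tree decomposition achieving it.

Each bag holds 5 vertices, so the decomposition has width 4, which upper-bounds the treewidth. Conversely, {b, g, i, j, l} is a clique of size 5, and the vertices of any clique must share a bag in every tree decomposition; so some bag has ≥ 5 vertices and tw(G) ≥ 4. The upper and lower bounds meet at 4, so that is the treewidth.

Treewidth 4.
One such decomposition:
Bags: B1 = {a, b, c, i, k}  B2 = {a, b, c, i, l}  B3 = {a, c, f, i, l}  B4 = {a, c, d, i, k}  B5 = {b, c, e, i, l}  B6 = {b, c, i, j, l}  B7 = {b, c, h, i, j}  B8 = {b, g, i, j, l}
Tree: B1–B2, B2–B3, B1–B4, B2–B5, B2–B6, B6–B7, B6–B8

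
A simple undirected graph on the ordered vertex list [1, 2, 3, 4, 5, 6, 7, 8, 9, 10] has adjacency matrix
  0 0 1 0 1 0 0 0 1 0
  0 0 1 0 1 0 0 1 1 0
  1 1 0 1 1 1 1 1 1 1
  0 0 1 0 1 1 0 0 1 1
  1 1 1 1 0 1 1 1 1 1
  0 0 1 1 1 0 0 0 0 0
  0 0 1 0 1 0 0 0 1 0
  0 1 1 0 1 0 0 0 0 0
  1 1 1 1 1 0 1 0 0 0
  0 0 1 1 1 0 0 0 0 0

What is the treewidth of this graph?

A width-3 tree decomposition is:
Bags: B1 = {3, 4, 5, 9}  B2 = {2, 3, 5, 9}  B3 = {3, 5, 7, 9}  B4 = {3, 4, 5, 6}  B5 = {3, 4, 5, 10}  B6 = {2, 3, 5, 8}  B7 = {1, 3, 5, 9}
Tree: B1–B2, B1–B3, B1–B4, B1–B5, B2–B6, B2–B7
Each bag holds 4 vertices, so the decomposition has width 3, which upper-bounds the treewidth. For the lower bound, the 4 vertices {2, 3, 5, 8} are pairwise adjacent, and any tree decomposition puts a clique entirely inside one bag — forcing width ≥ 3. Hence tw(G) = 3 exactly.

3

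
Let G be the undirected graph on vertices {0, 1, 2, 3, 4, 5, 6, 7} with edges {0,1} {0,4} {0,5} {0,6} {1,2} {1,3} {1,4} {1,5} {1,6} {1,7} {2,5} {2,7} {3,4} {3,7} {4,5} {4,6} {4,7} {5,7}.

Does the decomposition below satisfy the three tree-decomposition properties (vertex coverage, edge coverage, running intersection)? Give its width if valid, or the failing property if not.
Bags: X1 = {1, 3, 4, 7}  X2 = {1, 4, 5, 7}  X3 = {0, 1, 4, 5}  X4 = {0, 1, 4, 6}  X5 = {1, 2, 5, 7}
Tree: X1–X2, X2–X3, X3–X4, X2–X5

Vertex coverage: the bags together contain {0, 1, 2, 3, 4, 5, 6, 7}, the full vertex set. Edge coverage: each edge of G has both endpoints in at least one bag. Running intersection: for every vertex, the bags containing it form a connected subtree. All three properties hold, so this is a valid tree decomposition of width max|bag| − 1 = 3, and hence tw(G) ≤ 3.

Yes; width 3.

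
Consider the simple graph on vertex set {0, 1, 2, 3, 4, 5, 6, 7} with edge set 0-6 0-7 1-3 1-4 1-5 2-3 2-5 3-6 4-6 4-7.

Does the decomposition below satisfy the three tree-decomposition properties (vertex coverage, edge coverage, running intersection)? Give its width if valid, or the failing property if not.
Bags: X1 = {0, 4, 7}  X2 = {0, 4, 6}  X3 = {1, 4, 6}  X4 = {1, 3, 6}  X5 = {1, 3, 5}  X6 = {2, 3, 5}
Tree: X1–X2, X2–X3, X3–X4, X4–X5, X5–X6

Every vertex of G appears in some bag (union = {0, 1, 2, 3, 4, 5, 6, 7}); every edge is covered by a bag; and for each vertex v the set of bags containing v is connected in the bag tree. The decomposition is therefore valid. The largest bag has 3 vertices, so the width is 2.

Yes; width 2.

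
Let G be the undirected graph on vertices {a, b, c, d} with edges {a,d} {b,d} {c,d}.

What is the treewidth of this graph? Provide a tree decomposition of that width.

The largest bag has 2 vertices, giving width 1; this decomposition certifies tw(G) ≤ 1. Since G has at least one edge (e.g. d–b), it is not an edgeless graph, so tw(G) ≥ 1. Hence tw(G) = 1 exactly.

Treewidth 1.
Bags: B1 = {b, d}  B2 = {c, d}  B3 = {a, d}
Tree: B1–B2, B2–B3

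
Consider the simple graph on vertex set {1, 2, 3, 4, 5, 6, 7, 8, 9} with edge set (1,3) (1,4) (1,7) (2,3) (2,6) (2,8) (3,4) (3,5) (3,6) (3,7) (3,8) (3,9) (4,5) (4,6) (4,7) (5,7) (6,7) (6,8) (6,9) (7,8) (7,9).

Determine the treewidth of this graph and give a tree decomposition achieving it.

Every bag has size at most 4, so the width is 4 − 1 = 3 and tw(G) ≤ 3. On the other hand G contains the 4-clique {2, 3, 6, 8}. A clique must lie in a single bag of any decomposition, so no decomposition can have width below 3. Hence tw(G) = 3 exactly.

Treewidth 3.
One optimal decomposition is:
Bags: B1 = {3, 4, 6, 7}  B2 = {3, 6, 7, 8}  B3 = {1, 3, 4, 7}  B4 = {3, 4, 5, 7}  B5 = {2, 3, 6, 8}  B6 = {3, 6, 7, 9}
Tree: B1–B2, B1–B3, B1–B4, B2–B5, B2–B6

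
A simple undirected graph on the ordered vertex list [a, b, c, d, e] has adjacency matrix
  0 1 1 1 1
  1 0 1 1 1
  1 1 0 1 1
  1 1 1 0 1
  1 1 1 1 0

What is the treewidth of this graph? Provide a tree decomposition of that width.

Treewidth 4.
One such decomposition:
Bags: B1 = {a, b, c, d, e}
Tree: (single bag)

A single bag containing all 5 vertices is trivially a valid decomposition of width 4. For the lower bound, the 5 vertices {a, b, c, d, e} are pairwise adjacent, and any tree decomposition puts a clique entirely inside one bag — forcing width ≥ 4. Therefore the treewidth is 4.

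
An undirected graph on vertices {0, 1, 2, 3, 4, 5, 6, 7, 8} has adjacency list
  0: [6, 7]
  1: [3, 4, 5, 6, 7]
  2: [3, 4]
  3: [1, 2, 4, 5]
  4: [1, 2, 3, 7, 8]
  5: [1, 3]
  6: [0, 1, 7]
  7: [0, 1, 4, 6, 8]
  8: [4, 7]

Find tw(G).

2

A width-2 tree decomposition is:
Bags: B1 = {1, 6, 7}  B2 = {1, 4, 7}  B3 = {1, 3, 4}  B4 = {0, 6, 7}  B5 = {2, 3, 4}  B6 = {1, 3, 5}  B7 = {4, 7, 8}
Tree: B1–B2, B2–B3, B1–B4, B3–B5, B3–B6, B2–B7
Every bag has size at most 3, so the width is 3 − 1 = 2 and tw(G) ≤ 2. On the other hand G contains the 3-clique {0, 6, 7}. A clique must lie in a single bag of any decomposition, so no decomposition can have width below 2. The upper and lower bounds meet at 2, so that is the treewidth.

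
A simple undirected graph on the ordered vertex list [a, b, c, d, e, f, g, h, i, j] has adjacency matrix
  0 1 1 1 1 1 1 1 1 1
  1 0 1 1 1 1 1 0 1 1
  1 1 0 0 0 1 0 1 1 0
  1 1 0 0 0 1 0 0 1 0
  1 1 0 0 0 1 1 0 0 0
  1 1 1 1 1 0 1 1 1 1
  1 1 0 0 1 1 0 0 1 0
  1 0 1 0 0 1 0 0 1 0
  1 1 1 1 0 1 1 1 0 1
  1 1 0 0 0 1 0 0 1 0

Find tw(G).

4

A width-4 tree decomposition is:
Bags: B1 = {a, b, c, f, i}  B2 = {a, c, f, h, i}  B3 = {a, b, f, g, i}  B4 = {a, b, d, f, i}  B5 = {a, b, e, f, g}  B6 = {a, b, f, i, j}
Tree: B1–B2, B1–B3, B3–B4, B3–B5, B1–B6
Each bag holds 5 vertices, so the decomposition has width 4, which upper-bounds the treewidth. Conversely, {a, c, f, h, i} is a clique of size 5, and the vertices of any clique must share a bag in every tree decomposition; so some bag has ≥ 5 vertices and tw(G) ≥ 4. The upper and lower bounds meet at 4, so that is the treewidth.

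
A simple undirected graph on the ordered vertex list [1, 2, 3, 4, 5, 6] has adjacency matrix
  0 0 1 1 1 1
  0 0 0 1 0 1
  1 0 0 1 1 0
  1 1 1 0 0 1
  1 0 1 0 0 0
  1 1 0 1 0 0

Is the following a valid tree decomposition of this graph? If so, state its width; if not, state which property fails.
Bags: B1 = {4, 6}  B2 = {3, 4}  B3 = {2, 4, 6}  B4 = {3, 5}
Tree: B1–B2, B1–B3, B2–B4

No — vertex 1 appears in no bag.

A tree decomposition must satisfy three properties: every vertex lies in some bag; for every edge, both endpoints lie together in some bag; and for every vertex, the bags containing it form a connected subtree. Here vertex 1 appears in no bag, so the decomposition is invalid.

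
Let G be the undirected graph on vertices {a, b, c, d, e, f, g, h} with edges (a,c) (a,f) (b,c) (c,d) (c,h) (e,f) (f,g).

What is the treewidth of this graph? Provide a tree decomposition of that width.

Each bag holds 2 vertices, so the decomposition has width 1, which upper-bounds the treewidth. Any graph with an edge has treewidth ≥ 1, and G has the edge a–f. The upper and lower bounds meet at 1, so that is the treewidth.

Treewidth 1.
One optimal decomposition is:
Bags: B1 = {a, f}  B2 = {a, c}  B3 = {c, d}  B4 = {c, h}  B5 = {f, g}  B6 = {e, f}  B7 = {b, c}
Tree: B1–B2, B2–B3, B3–B4, B1–B5, B1–B6, B3–B7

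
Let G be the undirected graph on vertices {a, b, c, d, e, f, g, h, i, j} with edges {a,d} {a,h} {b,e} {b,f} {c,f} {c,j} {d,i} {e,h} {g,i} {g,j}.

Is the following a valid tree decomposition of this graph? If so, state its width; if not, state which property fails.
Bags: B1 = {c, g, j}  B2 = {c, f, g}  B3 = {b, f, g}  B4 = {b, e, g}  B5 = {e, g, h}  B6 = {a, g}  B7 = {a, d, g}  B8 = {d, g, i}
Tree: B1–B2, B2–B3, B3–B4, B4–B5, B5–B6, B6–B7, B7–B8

No — edge (h,a) lies in no bag.

A tree decomposition must satisfy three properties: every vertex lies in some bag; for every edge, both endpoints lie together in some bag; and for every vertex, the bags containing it form a connected subtree. Here edge (h,a) lies in no bag, so the decomposition is invalid.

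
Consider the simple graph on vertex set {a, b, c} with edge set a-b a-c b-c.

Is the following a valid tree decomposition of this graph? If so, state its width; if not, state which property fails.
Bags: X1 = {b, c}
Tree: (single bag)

A tree decomposition must satisfy three properties: every vertex lies in some bag; for every edge, both endpoints lie together in some bag; and for every vertex, the bags containing it form a connected subtree. Here vertex a appears in no bag, so the decomposition is invalid.

No — vertex a appears in no bag.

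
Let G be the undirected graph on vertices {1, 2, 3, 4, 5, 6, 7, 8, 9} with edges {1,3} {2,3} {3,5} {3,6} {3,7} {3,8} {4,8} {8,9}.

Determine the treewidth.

1

A width-1 tree decomposition is:
Bags: B1 = {3, 7}  B2 = {3, 8}  B3 = {3, 6}  B4 = {8, 9}  B5 = {3, 5}  B6 = {2, 3}  B7 = {4, 8}  B8 = {1, 3}
Tree: B1–B2, B2–B3, B2–B4, B3–B5, B2–B6, B2–B7, B2–B8
Each bag holds 2 vertices, so the decomposition has width 1, which upper-bounds the treewidth. G has an edge, so its treewidth is at least 1. Therefore the treewidth is 1.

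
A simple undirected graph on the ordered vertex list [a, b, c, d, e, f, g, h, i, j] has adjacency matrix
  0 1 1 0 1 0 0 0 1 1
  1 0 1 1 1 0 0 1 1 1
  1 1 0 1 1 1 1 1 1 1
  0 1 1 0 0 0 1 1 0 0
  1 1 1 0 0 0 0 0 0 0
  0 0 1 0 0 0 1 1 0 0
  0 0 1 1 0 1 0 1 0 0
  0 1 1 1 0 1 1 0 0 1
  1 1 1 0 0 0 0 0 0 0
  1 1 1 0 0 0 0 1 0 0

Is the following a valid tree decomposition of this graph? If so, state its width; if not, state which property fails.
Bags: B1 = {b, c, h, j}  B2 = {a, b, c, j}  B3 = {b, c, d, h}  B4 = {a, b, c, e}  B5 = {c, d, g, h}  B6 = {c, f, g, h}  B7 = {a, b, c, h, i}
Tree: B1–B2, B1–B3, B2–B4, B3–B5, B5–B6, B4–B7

A tree decomposition must satisfy three properties: every vertex lies in some bag; for every edge, both endpoints lie together in some bag; and for every vertex, the bags containing it form a connected subtree. Here bags containing vertex h are not connected in the tree, so the decomposition is invalid.

No — bags containing vertex h are not connected in the tree.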